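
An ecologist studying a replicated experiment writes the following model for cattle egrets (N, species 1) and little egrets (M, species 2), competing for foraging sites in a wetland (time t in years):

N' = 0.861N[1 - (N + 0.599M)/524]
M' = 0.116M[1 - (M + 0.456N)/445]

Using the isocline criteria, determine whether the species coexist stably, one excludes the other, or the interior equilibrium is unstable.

Compare the nullcline intercepts: K1/α12 = 524/0.599 = 875 > K2 = 445; K2/α21 = 445/0.456 = 976 > K1 = 524.
Since both inequalities hold, each species can invade when rare, so the interior equilibrium is stable.

stable coexistence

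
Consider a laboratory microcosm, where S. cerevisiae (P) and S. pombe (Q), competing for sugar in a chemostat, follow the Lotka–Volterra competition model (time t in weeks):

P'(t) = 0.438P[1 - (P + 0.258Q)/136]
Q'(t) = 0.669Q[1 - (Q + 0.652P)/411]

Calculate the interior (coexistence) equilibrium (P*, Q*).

P* ≈ 36, Q* ≈ 388

Setting both brackets to zero gives the nullclines P + 0.258Q = 136 and 0.652P + Q = 411.
Substituting Q = 411 - 0.652P into the first: P(1 - 0.258·0.652) = 136 - 0.258·411.
So P* = 30/0.832 = 36, and then Q* = 411 - 0.652·36 = 388.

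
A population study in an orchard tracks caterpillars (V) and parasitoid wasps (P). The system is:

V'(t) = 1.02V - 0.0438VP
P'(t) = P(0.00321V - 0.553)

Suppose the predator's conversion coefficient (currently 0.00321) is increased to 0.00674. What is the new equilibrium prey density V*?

V* ≈ 82

At the interior fixed point, setting dP/dt = 0 with P > 0 fixes V* = (predator death rate)/(VP coefficient) — independent of the other coefficients.
With the change, V* = 0.553/0.00674 = 82; it falls from 172.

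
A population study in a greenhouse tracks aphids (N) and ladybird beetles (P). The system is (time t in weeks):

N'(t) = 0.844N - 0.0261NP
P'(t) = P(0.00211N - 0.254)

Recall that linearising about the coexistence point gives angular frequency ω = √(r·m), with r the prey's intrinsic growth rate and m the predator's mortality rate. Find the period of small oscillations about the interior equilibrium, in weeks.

Here r = 0.844 and m = 0.254, so r·m = 0.214.
ω = √0.214 = 0.463 per week, hence T = 2π/ω ≈ 13.6 weeks.

T ≈ 13.6 weeks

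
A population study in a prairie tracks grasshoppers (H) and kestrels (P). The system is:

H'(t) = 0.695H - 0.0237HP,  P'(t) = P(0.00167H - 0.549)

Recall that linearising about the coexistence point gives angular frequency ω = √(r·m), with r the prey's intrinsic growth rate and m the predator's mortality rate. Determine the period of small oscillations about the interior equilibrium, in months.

Here r = 0.695 and m = 0.549, so r·m = 0.382.
ω = √0.382 = 0.618 per month, hence T = 2π/ω ≈ 10.2 months.

T ≈ 10.2 months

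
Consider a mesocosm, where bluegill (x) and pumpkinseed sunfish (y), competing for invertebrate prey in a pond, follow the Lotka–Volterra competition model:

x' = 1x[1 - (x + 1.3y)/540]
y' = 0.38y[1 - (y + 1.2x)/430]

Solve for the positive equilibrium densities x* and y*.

Setting both brackets to zero gives the nullclines x + 1.3y = 540 and 1.2x + y = 430.
Substituting y = 430 - 1.2x into the first: x(1 - 1.3·1.2) = 540 - 1.3·430.
So x* = -19/-0.56 = 33.9, and then y* = 430 - 1.2·33.9 = 389.

x* ≈ 33.9, y* ≈ 389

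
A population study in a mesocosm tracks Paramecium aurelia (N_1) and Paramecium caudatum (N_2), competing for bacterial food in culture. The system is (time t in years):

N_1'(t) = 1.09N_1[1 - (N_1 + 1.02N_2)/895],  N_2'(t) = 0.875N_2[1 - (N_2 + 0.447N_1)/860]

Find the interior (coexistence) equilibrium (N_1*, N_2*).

Setting both brackets to zero gives the nullclines N_1 + 1.02N_2 = 895 and 0.447N_1 + N_2 = 860.
Substituting N_2 = 860 - 0.447N_1 into the first: N_1(1 - 1.02·0.447) = 895 - 1.02·860.
So N_1* = 17.8/0.544 = 32.7, and then N_2* = 860 - 0.447·32.7 = 845.

N_1* ≈ 32.7, N_2* ≈ 845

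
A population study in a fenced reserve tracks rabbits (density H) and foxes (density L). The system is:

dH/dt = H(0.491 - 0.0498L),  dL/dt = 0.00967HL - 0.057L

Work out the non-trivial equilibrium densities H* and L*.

H* ≈ 5.89, L* ≈ 9.86

Set dL/dt = 0 with L > 0: 0.00967H - 0.057 = 0, so H* = 0.057/0.00967 = 5.89.
Set dH/dt = 0 with H > 0: 0.491 - 0.0498L = 0, so L* = 0.491/0.0498 = 9.86.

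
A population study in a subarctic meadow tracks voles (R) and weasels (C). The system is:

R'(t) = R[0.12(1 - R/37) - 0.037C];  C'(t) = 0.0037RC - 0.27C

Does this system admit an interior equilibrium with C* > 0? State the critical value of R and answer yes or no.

Threshold R = 73; K < 73, so no, the predator goes extinct.

The predator equation gives dC/dt > 0 only when R > 0.27/0.0037 = 73.
Without the predator, R → K = 37. Since 37 < 73, the predator cannot invade.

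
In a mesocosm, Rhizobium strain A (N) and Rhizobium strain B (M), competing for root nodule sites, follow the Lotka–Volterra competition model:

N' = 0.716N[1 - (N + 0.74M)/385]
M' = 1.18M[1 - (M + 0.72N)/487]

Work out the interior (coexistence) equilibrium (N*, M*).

Setting both brackets to zero gives the nullclines N + 0.74M = 385 and 0.72N + M = 487.
Substituting M = 487 - 0.72N into the first: N(1 - 0.74·0.72) = 385 - 0.74·487.
So N* = 24.6/0.467 = 52.7, and then M* = 487 - 0.72·52.7 = 449.

N* ≈ 52.7, M* ≈ 449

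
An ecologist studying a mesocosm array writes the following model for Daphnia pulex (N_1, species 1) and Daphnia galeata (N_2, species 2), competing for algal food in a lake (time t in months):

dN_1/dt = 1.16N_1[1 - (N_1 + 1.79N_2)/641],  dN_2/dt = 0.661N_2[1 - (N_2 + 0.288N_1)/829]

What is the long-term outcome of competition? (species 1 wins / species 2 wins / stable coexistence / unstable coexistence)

Compare the nullcline intercepts: K1/α12 = 641/1.79 = 358 < K2 = 829; K2/α21 = 829/0.288 = 2880 > K1 = 641.
Since the inequalities point opposite ways, species 2 can invade but species 1 cannot.

species 2 excludes species 1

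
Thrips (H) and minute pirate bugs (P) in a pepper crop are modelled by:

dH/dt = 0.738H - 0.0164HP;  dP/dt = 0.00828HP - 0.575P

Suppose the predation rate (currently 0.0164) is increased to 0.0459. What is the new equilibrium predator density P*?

At the interior fixed point, setting dH/dt = 0 with H > 0 fixes P* = (prey growth rate)/(HP coefficient) — independent of the other coefficients.
With the change, P* = 0.738/0.0459 = 16.1; it falls from 45.

P* ≈ 16.1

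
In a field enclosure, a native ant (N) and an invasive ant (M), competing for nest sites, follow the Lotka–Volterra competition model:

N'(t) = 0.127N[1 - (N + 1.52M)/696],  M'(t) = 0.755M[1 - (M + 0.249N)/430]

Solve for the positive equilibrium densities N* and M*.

N* ≈ 68.2, M* ≈ 413

Setting both brackets to zero gives the nullclines N + 1.52M = 696 and 0.249N + M = 430.
Substituting M = 430 - 0.249N into the first: N(1 - 1.52·0.249) = 696 - 1.52·430.
So N* = 42.4/0.622 = 68.2, and then M* = 430 - 0.249·68.2 = 413.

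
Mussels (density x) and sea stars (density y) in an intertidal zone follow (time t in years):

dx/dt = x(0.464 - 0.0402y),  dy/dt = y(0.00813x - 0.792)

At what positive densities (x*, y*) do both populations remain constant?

Set dy/dt = 0 with y > 0: 0.00813x - 0.792 = 0, so x* = 0.792/0.00813 = 97.4.
Set dx/dt = 0 with x > 0: 0.464 - 0.0402y = 0, so y* = 0.464/0.0402 = 11.5.

x* ≈ 97.4, y* ≈ 11.5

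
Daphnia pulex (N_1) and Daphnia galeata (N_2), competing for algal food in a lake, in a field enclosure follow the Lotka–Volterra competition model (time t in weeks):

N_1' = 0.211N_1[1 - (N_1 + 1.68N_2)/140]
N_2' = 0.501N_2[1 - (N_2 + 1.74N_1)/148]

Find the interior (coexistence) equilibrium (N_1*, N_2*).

N_1* ≈ 56.5, N_2* ≈ 49.7

Setting both brackets to zero gives the nullclines N_1 + 1.68N_2 = 140 and 1.74N_1 + N_2 = 148.
Substituting N_2 = 148 - 1.74N_1 into the first: N_1(1 - 1.68·1.74) = 140 - 1.68·148.
So N_1* = -109/-1.92 = 56.5, and then N_2* = 148 - 1.74·56.5 = 49.7.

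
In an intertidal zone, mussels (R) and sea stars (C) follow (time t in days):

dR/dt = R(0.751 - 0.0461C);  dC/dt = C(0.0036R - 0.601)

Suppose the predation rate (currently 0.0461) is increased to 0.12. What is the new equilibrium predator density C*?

At the interior fixed point, setting dR/dt = 0 with R > 0 fixes C* = (prey growth rate)/(RC coefficient) — independent of the other coefficients.
With the change, C* = 0.751/0.12 = 6.26; it falls from 16.3.

C* ≈ 6.26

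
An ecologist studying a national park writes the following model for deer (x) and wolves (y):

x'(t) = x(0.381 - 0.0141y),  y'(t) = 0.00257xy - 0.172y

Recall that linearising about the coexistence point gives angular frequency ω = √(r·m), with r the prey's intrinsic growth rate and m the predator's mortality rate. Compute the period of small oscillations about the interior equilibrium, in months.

Here r = 0.381 and m = 0.172, so r·m = 0.0655.
ω = √0.0655 = 0.256 per month, hence T = 2π/ω ≈ 24.5 months.

T ≈ 24.5 months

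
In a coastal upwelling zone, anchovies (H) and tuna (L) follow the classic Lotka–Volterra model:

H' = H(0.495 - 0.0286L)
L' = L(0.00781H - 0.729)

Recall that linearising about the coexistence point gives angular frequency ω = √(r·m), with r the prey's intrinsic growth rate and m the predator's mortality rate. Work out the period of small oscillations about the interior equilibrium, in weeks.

Here r = 0.495 and m = 0.729, so r·m = 0.361.
ω = √0.361 = 0.601 per week, hence T = 2π/ω ≈ 10.5 weeks.

T ≈ 10.5 weeks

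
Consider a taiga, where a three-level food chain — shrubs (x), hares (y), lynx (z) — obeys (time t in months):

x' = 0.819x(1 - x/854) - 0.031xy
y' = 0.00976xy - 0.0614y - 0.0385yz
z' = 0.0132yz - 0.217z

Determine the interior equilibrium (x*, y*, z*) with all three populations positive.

x* ≈ 323, y* ≈ 16.4, z* ≈ 80.2

From dz/dt = 0: 0.0132y* = 0.217, so y* = 16.4.
From dx/dt = 0: 0.819(1 - x*/854) = 0.031·16.4, giving x* = 854·(1 - 0.622) = 323.
From dy/dt = 0: 0.00976·323 - 0.0614 = 0.0385z*, so z* = 3.09/0.0385 = 80.2.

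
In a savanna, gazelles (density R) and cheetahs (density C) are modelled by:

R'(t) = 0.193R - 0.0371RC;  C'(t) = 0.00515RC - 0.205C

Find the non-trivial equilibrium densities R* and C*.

R* ≈ 39.8, C* ≈ 5.2

Set dC/dt = 0 with C > 0: 0.00515R - 0.205 = 0, so R* = 0.205/0.00515 = 39.8.
Set dR/dt = 0 with R > 0: 0.193 - 0.0371C = 0, so C* = 0.193/0.0371 = 5.2.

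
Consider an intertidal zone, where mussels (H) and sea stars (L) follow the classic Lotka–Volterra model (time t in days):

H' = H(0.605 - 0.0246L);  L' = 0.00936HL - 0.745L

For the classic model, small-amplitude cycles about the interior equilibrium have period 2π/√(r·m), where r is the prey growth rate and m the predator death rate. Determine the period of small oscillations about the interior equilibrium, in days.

Here r = 0.605 and m = 0.745, so r·m = 0.451.
ω = √0.451 = 0.671 per day, hence T = 2π/ω ≈ 9.36 days.

T ≈ 9.36 days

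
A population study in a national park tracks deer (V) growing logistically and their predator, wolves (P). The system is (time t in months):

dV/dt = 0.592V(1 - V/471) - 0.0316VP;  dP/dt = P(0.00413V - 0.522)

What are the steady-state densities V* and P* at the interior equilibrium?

From dP/dt = 0 with P > 0: 0.00413V* = 0.522, so V* = 126.
Substitute into dV/dt = 0: 0.592(1 - 126/471) = 0.0316P*.
The bracket is 0.732, giving P* = 0.433/0.0316 = 13.7.

V* ≈ 126, P* ≈ 13.7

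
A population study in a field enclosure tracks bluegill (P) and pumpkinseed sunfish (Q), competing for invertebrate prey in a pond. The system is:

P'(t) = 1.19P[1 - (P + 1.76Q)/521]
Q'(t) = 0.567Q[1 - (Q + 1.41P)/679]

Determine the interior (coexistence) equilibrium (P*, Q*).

P* ≈ 455, Q* ≈ 37.5

Setting both brackets to zero gives the nullclines P + 1.76Q = 521 and 1.41P + Q = 679.
Substituting Q = 679 - 1.41P into the first: P(1 - 1.76·1.41) = 521 - 1.76·679.
So P* = -674/-1.48 = 455, and then Q* = 679 - 1.41·455 = 37.5.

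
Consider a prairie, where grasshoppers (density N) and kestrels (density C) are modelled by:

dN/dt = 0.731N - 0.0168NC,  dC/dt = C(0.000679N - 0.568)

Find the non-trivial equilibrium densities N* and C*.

Set dC/dt = 0 with C > 0: 0.000679N - 0.568 = 0, so N* = 0.568/0.000679 = 837.
Set dN/dt = 0 with N > 0: 0.731 - 0.0168C = 0, so C* = 0.731/0.0168 = 43.5.

N* ≈ 837, C* ≈ 43.5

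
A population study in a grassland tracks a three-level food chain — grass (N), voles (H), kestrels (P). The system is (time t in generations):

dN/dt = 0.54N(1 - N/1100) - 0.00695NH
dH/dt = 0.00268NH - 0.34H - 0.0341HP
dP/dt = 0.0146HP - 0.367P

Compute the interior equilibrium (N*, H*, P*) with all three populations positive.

From dP/dt = 0: 0.0146H* = 0.367, so H* = 25.1.
From dN/dt = 0: 0.54(1 - N*/1100) = 0.00695·25.1, giving N* = 1100·(1 - 0.324) = 744.
From dH/dt = 0: 0.00268·744 - 0.34 = 0.0341P*, so P* = 1.65/0.0341 = 48.5.

N* ≈ 744, H* ≈ 25.1, P* ≈ 48.5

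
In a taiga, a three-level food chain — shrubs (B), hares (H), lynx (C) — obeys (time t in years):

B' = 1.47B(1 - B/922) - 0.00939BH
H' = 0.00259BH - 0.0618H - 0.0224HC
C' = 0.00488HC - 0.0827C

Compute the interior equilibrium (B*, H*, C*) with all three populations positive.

From dC/dt = 0: 0.00488H* = 0.0827, so H* = 16.9.
From dB/dt = 0: 1.47(1 - B*/922) = 0.00939·16.9, giving B* = 922·(1 - 0.108) = 822.
From dH/dt = 0: 0.00259·822 - 0.0618 = 0.0224C*, so C* = 2.07/0.0224 = 92.3.

B* ≈ 822, H* ≈ 16.9, C* ≈ 92.3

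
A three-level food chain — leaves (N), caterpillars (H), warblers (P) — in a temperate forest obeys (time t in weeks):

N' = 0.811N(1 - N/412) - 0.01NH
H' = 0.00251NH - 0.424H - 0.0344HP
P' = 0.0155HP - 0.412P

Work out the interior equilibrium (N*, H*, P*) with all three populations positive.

N* ≈ 277, H* ≈ 26.6, P* ≈ 7.88

From dP/dt = 0: 0.0155H* = 0.412, so H* = 26.6.
From dN/dt = 0: 0.811(1 - N*/412) = 0.01·26.6, giving N* = 412·(1 - 0.328) = 277.
From dH/dt = 0: 0.00251·277 - 0.424 = 0.0344P*, so P* = 0.271/0.0344 = 7.88.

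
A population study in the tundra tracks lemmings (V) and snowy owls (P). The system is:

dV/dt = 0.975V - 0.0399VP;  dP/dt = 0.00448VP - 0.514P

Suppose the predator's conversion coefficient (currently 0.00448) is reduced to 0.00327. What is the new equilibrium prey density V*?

V* ≈ 157

At the interior fixed point, setting dP/dt = 0 with P > 0 fixes V* = (predator death rate)/(VP coefficient) — independent of the other coefficients.
With the change, V* = 0.514/0.00327 = 157; it rises from 115.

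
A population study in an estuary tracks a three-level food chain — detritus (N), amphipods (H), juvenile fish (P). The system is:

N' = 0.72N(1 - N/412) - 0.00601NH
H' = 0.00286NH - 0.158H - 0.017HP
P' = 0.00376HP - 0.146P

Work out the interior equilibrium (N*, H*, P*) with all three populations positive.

N* ≈ 278, H* ≈ 38.8, P* ≈ 37.6

From dP/dt = 0: 0.00376H* = 0.146, so H* = 38.8.
From dN/dt = 0: 0.72(1 - N*/412) = 0.00601·38.8, giving N* = 412·(1 - 0.324) = 278.
From dH/dt = 0: 0.00286·278 - 0.158 = 0.017P*, so P* = 0.638/0.017 = 37.6.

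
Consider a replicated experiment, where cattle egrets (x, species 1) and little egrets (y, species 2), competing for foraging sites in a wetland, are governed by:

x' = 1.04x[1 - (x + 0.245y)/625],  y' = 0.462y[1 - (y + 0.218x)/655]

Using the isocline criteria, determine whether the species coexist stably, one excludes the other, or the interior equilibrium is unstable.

Compare the nullcline intercepts: K1/α12 = 625/0.245 = 2550 > K2 = 655; K2/α21 = 655/0.218 = 3000 > K1 = 625.
Since both inequalities hold, each species can invade when rare, so the interior equilibrium is stable.

stable coexistence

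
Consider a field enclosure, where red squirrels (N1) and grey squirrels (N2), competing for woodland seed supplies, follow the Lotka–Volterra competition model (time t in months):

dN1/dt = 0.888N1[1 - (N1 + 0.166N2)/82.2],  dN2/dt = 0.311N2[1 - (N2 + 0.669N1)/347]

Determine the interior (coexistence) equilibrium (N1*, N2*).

Setting both brackets to zero gives the nullclines N1 + 0.166N2 = 82.2 and 0.669N1 + N2 = 347.
Substituting N2 = 347 - 0.669N1 into the first: N1(1 - 0.166·0.669) = 82.2 - 0.166·347.
So N1* = 24.6/0.889 = 27.7, and then N2* = 347 - 0.669·27.7 = 328.

N1* ≈ 27.7, N2* ≈ 328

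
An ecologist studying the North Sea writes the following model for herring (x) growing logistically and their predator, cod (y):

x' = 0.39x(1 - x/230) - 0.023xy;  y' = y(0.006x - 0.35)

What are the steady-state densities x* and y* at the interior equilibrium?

x* ≈ 58.3, y* ≈ 12.7

From dy/dt = 0 with y > 0: 0.006x* = 0.35, so x* = 58.3.
Substitute into dx/dt = 0: 0.39(1 - 58.3/230) = 0.023y*.
The bracket is 0.746, giving y* = 0.291/0.023 = 12.7.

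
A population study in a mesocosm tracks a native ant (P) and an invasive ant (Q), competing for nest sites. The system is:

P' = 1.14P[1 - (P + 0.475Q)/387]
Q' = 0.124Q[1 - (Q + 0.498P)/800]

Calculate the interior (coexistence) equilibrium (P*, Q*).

P* ≈ 9.17, Q* ≈ 795

Setting both brackets to zero gives the nullclines P + 0.475Q = 387 and 0.498P + Q = 800.
Substituting Q = 800 - 0.498P into the first: P(1 - 0.475·0.498) = 387 - 0.475·800.
So P* = 7/0.763 = 9.17, and then Q* = 800 - 0.498·9.17 = 795.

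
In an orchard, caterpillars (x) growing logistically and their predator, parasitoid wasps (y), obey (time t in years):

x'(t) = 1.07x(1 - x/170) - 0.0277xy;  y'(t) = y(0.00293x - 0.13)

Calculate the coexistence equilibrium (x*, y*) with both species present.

x* ≈ 44.4, y* ≈ 28.5

From dy/dt = 0 with y > 0: 0.00293x* = 0.13, so x* = 44.4.
Substitute into dx/dt = 0: 1.07(1 - 44.4/170) = 0.0277y*.
The bracket is 0.739, giving y* = 0.791/0.0277 = 28.5.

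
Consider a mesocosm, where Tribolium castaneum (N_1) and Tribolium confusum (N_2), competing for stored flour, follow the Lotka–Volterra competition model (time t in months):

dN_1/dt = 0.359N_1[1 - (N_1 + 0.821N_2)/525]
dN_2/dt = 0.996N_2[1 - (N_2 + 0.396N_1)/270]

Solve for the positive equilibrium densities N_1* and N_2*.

Setting both brackets to zero gives the nullclines N_1 + 0.821N_2 = 525 and 0.396N_1 + N_2 = 270.
Substituting N_2 = 270 - 0.396N_1 into the first: N_1(1 - 0.821·0.396) = 525 - 0.821·270.
So N_1* = 303/0.675 = 449, and then N_2* = 270 - 0.396·449 = 92.

N_1* ≈ 449, N_2* ≈ 92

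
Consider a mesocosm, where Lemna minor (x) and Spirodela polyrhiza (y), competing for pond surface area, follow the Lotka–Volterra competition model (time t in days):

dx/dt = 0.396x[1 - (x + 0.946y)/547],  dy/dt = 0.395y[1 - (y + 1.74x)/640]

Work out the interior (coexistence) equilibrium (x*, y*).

Setting both brackets to zero gives the nullclines x + 0.946y = 547 and 1.74x + y = 640.
Substituting y = 640 - 1.74x into the first: x(1 - 0.946·1.74) = 547 - 0.946·640.
So x* = -58.4/-0.646 = 90.5, and then y* = 640 - 1.74·90.5 = 483.

x* ≈ 90.5, y* ≈ 483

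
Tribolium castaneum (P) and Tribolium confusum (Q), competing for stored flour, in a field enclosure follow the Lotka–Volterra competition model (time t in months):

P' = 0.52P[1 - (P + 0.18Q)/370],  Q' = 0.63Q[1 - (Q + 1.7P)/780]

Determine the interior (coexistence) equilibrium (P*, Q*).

Setting both brackets to zero gives the nullclines P + 0.18Q = 370 and 1.7P + Q = 780.
Substituting Q = 780 - 1.7P into the first: P(1 - 0.18·1.7) = 370 - 0.18·780.
So P* = 230/0.694 = 331, and then Q* = 780 - 1.7·331 = 218.

P* ≈ 331, Q* ≈ 218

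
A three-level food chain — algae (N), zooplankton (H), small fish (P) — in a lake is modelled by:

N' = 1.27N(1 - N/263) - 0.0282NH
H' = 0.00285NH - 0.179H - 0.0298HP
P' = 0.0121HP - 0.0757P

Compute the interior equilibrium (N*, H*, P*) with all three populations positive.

N* ≈ 226, H* ≈ 6.26, P* ≈ 15.7

From dP/dt = 0: 0.0121H* = 0.0757, so H* = 6.26.
From dN/dt = 0: 1.27(1 - N*/263) = 0.0282·6.26, giving N* = 263·(1 - 0.139) = 226.
From dH/dt = 0: 0.00285·226 - 0.179 = 0.0298P*, so P* = 0.466/0.0298 = 15.7.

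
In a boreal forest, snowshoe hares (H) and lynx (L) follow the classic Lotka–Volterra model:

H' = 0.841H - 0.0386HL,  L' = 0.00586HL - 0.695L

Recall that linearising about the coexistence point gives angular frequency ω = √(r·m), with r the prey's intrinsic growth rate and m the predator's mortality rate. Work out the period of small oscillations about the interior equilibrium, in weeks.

T ≈ 8.22 weeks

Here r = 0.841 and m = 0.695, so r·m = 0.584.
ω = √0.584 = 0.765 per week, hence T = 2π/ω ≈ 8.22 weeks.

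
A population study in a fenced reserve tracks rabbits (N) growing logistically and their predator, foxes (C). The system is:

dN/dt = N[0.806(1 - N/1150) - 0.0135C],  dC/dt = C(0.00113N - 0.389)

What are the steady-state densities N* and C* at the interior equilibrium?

N* ≈ 344, C* ≈ 41.8

From dC/dt = 0 with C > 0: 0.00113N* = 0.389, so N* = 344.
Substitute into dN/dt = 0: 0.806(1 - 344/1150) = 0.0135C*.
The bracket is 0.701, giving C* = 0.565/0.0135 = 41.8.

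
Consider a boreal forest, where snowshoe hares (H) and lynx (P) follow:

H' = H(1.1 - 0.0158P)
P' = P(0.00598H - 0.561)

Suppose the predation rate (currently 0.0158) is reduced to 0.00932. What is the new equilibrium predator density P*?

P* ≈ 118

At the interior fixed point, setting dH/dt = 0 with H > 0 fixes P* = (prey growth rate)/(HP coefficient) — independent of the other coefficients.
With the change, P* = 1.1/0.00932 = 118; it rises from 69.6.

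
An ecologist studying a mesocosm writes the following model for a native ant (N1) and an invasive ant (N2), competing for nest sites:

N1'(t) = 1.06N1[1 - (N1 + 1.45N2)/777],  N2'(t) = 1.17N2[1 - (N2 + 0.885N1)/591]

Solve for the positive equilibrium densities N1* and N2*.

N1* ≈ 282, N2* ≈ 341

Setting both brackets to zero gives the nullclines N1 + 1.45N2 = 777 and 0.885N1 + N2 = 591.
Substituting N2 = 591 - 0.885N1 into the first: N1(1 - 1.45·0.885) = 777 - 1.45·591.
So N1* = -79.9/-0.283 = 282, and then N2* = 591 - 0.885·282 = 341.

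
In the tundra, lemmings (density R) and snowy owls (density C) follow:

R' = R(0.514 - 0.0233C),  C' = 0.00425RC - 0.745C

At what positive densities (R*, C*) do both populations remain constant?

R* ≈ 175, C* ≈ 22.1

Set dC/dt = 0 with C > 0: 0.00425R - 0.745 = 0, so R* = 0.745/0.00425 = 175.
Set dR/dt = 0 with R > 0: 0.514 - 0.0233C = 0, so C* = 0.514/0.0233 = 22.1.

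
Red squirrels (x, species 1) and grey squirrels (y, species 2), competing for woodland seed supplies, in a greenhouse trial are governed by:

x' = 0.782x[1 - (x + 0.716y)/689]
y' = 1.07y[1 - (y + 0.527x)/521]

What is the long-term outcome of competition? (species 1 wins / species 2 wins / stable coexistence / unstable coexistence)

Compare the nullcline intercepts: K1/α12 = 689/0.716 = 962 > K2 = 521; K2/α21 = 521/0.527 = 989 > K1 = 689.
Since both inequalities hold, each species can invade when rare, so the interior equilibrium is stable.

stable coexistence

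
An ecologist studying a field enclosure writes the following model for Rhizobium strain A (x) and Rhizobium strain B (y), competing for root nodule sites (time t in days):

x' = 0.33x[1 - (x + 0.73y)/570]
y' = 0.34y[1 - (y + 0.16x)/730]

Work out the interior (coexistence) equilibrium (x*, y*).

x* ≈ 42, y* ≈ 723

Setting both brackets to zero gives the nullclines x + 0.73y = 570 and 0.16x + y = 730.
Substituting y = 730 - 0.16x into the first: x(1 - 0.73·0.16) = 570 - 0.73·730.
So x* = 37.1/0.883 = 42, and then y* = 730 - 0.16·42 = 723.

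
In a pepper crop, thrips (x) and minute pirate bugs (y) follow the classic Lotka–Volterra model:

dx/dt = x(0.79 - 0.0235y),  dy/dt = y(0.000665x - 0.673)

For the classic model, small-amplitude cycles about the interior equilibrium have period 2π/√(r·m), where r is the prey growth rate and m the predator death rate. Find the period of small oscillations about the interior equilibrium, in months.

Here r = 0.79 and m = 0.673, so r·m = 0.532.
ω = √0.532 = 0.729 per month, hence T = 2π/ω ≈ 8.62 months.

T ≈ 8.62 months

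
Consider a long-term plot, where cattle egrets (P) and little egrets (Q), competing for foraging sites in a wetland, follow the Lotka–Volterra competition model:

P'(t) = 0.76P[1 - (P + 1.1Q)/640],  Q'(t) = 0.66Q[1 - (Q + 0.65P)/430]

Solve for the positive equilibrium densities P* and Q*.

P* ≈ 586, Q* ≈ 49.1

Setting both brackets to zero gives the nullclines P + 1.1Q = 640 and 0.65P + Q = 430.
Substituting Q = 430 - 0.65P into the first: P(1 - 1.1·0.65) = 640 - 1.1·430.
So P* = 167/0.285 = 586, and then Q* = 430 - 0.65·586 = 49.1.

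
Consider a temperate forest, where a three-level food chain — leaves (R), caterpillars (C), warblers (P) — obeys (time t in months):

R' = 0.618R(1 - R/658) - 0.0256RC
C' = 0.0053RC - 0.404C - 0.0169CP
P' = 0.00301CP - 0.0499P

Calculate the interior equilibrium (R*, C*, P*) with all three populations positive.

From dP/dt = 0: 0.00301C* = 0.0499, so C* = 16.6.
From dR/dt = 0: 0.618(1 - R*/658) = 0.0256·16.6, giving R* = 658·(1 - 0.687) = 206.
From dC/dt = 0: 0.0053·206 - 0.404 = 0.0169P*, so P* = 0.689/0.0169 = 40.7.

R* ≈ 206, C* ≈ 16.6, P* ≈ 40.7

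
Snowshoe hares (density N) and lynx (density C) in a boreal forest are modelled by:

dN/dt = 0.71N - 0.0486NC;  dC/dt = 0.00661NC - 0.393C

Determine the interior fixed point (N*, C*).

N* ≈ 59.5, C* ≈ 14.6

Set dC/dt = 0 with C > 0: 0.00661N - 0.393 = 0, so N* = 0.393/0.00661 = 59.5.
Set dN/dt = 0 with N > 0: 0.71 - 0.0486C = 0, so C* = 0.71/0.0486 = 14.6.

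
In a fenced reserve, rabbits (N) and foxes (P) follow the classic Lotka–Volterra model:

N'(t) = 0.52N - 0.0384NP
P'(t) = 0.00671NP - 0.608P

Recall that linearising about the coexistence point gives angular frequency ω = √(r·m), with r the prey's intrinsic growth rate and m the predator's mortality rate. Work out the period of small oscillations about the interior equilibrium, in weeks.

T ≈ 11.2 weeks

Here r = 0.52 and m = 0.608, so r·m = 0.316.
ω = √0.316 = 0.562 per week, hence T = 2π/ω ≈ 11.2 weeks.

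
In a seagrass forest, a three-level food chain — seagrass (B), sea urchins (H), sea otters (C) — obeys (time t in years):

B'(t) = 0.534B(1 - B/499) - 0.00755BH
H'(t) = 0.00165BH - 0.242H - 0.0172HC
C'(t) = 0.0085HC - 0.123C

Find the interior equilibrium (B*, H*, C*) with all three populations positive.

B* ≈ 397, H* ≈ 14.5, C* ≈ 24

From dC/dt = 0: 0.0085H* = 0.123, so H* = 14.5.
From dB/dt = 0: 0.534(1 - B*/499) = 0.00755·14.5, giving B* = 499·(1 - 0.205) = 397.
From dH/dt = 0: 0.00165·397 - 0.242 = 0.0172C*, so C* = 0.413/0.0172 = 24.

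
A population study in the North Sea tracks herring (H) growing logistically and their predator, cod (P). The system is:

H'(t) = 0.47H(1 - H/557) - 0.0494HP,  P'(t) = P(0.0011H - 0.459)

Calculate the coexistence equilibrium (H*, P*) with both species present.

From dP/dt = 0 with P > 0: 0.0011H* = 0.459, so H* = 417.
Substitute into dH/dt = 0: 0.47(1 - 417/557) = 0.0494P*.
The bracket is 0.251, giving P* = 0.118/0.0494 = 2.39.

H* ≈ 417, P* ≈ 2.39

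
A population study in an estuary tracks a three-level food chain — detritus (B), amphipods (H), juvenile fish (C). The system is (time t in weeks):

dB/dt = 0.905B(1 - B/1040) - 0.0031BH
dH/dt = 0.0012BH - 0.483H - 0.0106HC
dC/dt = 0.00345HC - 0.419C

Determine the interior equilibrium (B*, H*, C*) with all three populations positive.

From dC/dt = 0: 0.00345H* = 0.419, so H* = 121.
From dB/dt = 0: 0.905(1 - B*/1040) = 0.0031·121, giving B* = 1040·(1 - 0.416) = 607.
From dH/dt = 0: 0.0012·607 - 0.483 = 0.0106C*, so C* = 0.246/0.0106 = 23.2.

B* ≈ 607, H* ≈ 121, C* ≈ 23.2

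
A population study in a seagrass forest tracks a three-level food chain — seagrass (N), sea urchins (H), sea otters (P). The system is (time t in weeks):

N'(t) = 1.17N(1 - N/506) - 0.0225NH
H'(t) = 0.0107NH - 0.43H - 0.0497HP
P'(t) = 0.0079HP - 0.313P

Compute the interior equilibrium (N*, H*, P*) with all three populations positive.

From dP/dt = 0: 0.0079H* = 0.313, so H* = 39.6.
From dN/dt = 0: 1.17(1 - N*/506) = 0.0225·39.6, giving N* = 506·(1 - 0.762) = 120.
From dH/dt = 0: 0.0107·120 - 0.43 = 0.0497P*, so P* = 0.859/0.0497 = 17.3.

N* ≈ 120, H* ≈ 39.6, P* ≈ 17.3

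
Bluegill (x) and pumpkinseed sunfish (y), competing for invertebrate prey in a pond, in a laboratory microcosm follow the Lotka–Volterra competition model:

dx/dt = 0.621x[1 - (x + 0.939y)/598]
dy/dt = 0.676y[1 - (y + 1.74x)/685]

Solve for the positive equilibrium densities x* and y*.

Setting both brackets to zero gives the nullclines x + 0.939y = 598 and 1.74x + y = 685.
Substituting y = 685 - 1.74x into the first: x(1 - 0.939·1.74) = 598 - 0.939·685.
So x* = -45.2/-0.634 = 71.3, and then y* = 685 - 1.74·71.3 = 561.

x* ≈ 71.3, y* ≈ 561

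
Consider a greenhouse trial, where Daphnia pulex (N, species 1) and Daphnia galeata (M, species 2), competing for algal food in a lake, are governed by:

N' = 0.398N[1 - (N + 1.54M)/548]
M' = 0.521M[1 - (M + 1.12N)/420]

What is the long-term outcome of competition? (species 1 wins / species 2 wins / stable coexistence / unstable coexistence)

Compare the nullcline intercepts: K1/α12 = 548/1.54 = 356 < K2 = 420; K2/α21 = 420/1.12 = 375 < K1 = 548.
Since both are reversed, neither can invade when rare; the interior point is a saddle.

unstable coexistence (outcome depends on initial conditions)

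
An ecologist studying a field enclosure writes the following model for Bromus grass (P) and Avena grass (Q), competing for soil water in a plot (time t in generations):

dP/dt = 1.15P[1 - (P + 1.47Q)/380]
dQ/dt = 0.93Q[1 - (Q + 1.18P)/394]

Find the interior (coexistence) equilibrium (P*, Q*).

P* ≈ 271, Q* ≈ 74.1

Setting both brackets to zero gives the nullclines P + 1.47Q = 380 and 1.18P + Q = 394.
Substituting Q = 394 - 1.18P into the first: P(1 - 1.47·1.18) = 380 - 1.47·394.
So P* = -199/-0.735 = 271, and then Q* = 394 - 1.18·271 = 74.1.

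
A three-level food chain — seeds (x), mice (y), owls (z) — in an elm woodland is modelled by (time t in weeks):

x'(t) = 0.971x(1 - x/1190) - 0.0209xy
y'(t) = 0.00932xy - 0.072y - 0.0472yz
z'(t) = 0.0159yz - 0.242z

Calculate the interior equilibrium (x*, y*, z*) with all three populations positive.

From dz/dt = 0: 0.0159y* = 0.242, so y* = 15.2.
From dx/dt = 0: 0.971(1 - x*/1190) = 0.0209·15.2, giving x* = 1190·(1 - 0.328) = 800.
From dy/dt = 0: 0.00932·800 - 0.072 = 0.0472z*, so z* = 7.39/0.0472 = 156.

x* ≈ 800, y* ≈ 15.2, z* ≈ 156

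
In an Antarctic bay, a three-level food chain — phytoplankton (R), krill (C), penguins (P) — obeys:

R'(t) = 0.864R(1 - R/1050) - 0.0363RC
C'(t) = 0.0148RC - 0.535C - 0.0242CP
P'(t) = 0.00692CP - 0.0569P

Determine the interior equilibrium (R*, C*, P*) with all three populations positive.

From dP/dt = 0: 0.00692C* = 0.0569, so C* = 8.22.
From dR/dt = 0: 0.864(1 - R*/1050) = 0.0363·8.22, giving R* = 1050·(1 - 0.345) = 687.
From dC/dt = 0: 0.0148·687 - 0.535 = 0.0242P*, so P* = 9.64/0.0242 = 398.

R* ≈ 687, C* ≈ 8.22, P* ≈ 398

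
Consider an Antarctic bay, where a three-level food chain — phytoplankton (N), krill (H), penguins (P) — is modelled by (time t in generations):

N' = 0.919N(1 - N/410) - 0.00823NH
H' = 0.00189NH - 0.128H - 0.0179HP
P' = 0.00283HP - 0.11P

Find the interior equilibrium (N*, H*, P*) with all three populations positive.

N* ≈ 267, H* ≈ 38.9, P* ≈ 21.1

From dP/dt = 0: 0.00283H* = 0.11, so H* = 38.9.
From dN/dt = 0: 0.919(1 - N*/410) = 0.00823·38.9, giving N* = 410·(1 - 0.348) = 267.
From dH/dt = 0: 0.00189·267 - 0.128 = 0.0179P*, so P* = 0.377/0.0179 = 21.1.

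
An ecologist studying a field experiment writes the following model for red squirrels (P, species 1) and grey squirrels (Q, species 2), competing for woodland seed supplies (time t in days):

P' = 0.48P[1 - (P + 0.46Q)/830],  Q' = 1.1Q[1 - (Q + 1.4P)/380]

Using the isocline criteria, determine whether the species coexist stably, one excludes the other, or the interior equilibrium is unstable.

Compare the nullcline intercepts: K1/α12 = 830/0.46 = 1800 > K2 = 380; K2/α21 = 380/1.4 = 271 < K1 = 830.
Since the inequalities point opposite ways, species 1 can invade but species 2 cannot.

species 1 excludes species 2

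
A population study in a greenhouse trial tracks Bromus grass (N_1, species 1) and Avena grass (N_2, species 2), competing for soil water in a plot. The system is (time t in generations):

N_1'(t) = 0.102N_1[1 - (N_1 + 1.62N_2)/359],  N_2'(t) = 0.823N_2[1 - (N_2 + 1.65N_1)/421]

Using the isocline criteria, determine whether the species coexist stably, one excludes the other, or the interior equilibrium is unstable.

Compare the nullcline intercepts: K1/α12 = 359/1.62 = 222 < K2 = 421; K2/α21 = 421/1.65 = 255 < K1 = 359.
Since both are reversed, neither can invade when rare; the interior point is a saddle.

unstable coexistence (outcome depends on initial conditions)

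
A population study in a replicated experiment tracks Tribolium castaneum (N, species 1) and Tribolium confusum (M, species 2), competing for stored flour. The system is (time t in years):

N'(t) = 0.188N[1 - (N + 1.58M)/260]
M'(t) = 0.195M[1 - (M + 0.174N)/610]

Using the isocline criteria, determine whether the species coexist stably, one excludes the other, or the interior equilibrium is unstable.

Compare the nullcline intercepts: K1/α12 = 260/1.58 = 165 < K2 = 610; K2/α21 = 610/0.174 = 3510 > K1 = 260.
Since the inequalities point opposite ways, species 2 can invade but species 1 cannot.

species 2 excludes species 1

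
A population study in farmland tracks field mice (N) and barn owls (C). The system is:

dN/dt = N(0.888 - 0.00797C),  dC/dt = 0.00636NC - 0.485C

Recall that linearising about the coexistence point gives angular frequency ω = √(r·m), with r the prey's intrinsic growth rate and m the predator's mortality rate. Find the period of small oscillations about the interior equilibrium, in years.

Here r = 0.888 and m = 0.485, so r·m = 0.431.
ω = √0.431 = 0.656 per year, hence T = 2π/ω ≈ 9.57 years.

T ≈ 9.57 years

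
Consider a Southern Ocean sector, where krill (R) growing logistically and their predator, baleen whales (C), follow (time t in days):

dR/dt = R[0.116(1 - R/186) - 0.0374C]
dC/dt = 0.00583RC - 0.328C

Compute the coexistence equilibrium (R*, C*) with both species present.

R* ≈ 56.3, C* ≈ 2.16

From dC/dt = 0 with C > 0: 0.00583R* = 0.328, so R* = 56.3.
Substitute into dR/dt = 0: 0.116(1 - 56.3/186) = 0.0374C*.
The bracket is 0.698, giving C* = 0.0809/0.0374 = 2.16.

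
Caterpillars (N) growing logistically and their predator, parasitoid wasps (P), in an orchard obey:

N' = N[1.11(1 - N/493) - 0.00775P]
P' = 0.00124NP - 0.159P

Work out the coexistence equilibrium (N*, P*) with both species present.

N* ≈ 128, P* ≈ 106

From dP/dt = 0 with P > 0: 0.00124N* = 0.159, so N* = 128.
Substitute into dN/dt = 0: 1.11(1 - 128/493) = 0.00775P*.
The bracket is 0.74, giving P* = 0.821/0.00775 = 106.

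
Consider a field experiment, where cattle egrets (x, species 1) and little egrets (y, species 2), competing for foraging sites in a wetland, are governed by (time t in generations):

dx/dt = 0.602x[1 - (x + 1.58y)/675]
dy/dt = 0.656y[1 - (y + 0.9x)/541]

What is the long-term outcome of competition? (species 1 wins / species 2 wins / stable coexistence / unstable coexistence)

unstable coexistence (outcome depends on initial conditions)

Compare the nullcline intercepts: K1/α12 = 675/1.58 = 427 < K2 = 541; K2/α21 = 541/0.9 = 601 < K1 = 675.
Since both are reversed, neither can invade when rare; the interior point is a saddle.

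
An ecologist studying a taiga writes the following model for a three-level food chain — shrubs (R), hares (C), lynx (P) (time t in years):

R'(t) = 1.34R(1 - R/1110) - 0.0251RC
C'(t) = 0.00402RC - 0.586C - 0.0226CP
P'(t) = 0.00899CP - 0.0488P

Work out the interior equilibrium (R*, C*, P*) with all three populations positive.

R* ≈ 997, C* ≈ 5.43, P* ≈ 151

From dP/dt = 0: 0.00899C* = 0.0488, so C* = 5.43.
From dR/dt = 0: 1.34(1 - R*/1110) = 0.0251·5.43, giving R* = 1110·(1 - 0.102) = 997.
From dC/dt = 0: 0.00402·997 - 0.586 = 0.0226P*, so P* = 3.42/0.0226 = 151.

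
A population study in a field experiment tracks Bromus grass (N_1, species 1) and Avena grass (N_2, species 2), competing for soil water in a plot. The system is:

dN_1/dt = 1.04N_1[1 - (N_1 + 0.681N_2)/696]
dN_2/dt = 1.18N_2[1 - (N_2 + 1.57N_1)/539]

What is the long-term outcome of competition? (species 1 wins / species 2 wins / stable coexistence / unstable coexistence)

species 1 excludes species 2

Compare the nullcline intercepts: K1/α12 = 696/0.681 = 1020 > K2 = 539; K2/α21 = 539/1.57 = 343 < K1 = 696.
Since the inequalities point opposite ways, species 1 can invade but species 2 cannot.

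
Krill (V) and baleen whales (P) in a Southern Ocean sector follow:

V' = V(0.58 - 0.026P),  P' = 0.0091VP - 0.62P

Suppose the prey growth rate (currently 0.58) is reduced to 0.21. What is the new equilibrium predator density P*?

At the interior fixed point, setting dV/dt = 0 with V > 0 fixes P* = (prey growth rate)/(VP coefficient) — independent of the other coefficients.
With the change, P* = 0.21/0.026 = 8.08; it falls from 22.3.

P* ≈ 8.08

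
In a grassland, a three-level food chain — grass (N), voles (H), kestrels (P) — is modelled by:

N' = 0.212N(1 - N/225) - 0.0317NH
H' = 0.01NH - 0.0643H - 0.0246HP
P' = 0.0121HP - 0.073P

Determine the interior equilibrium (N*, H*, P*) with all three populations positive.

N* ≈ 22, H* ≈ 6.03, P* ≈ 6.34

From dP/dt = 0: 0.0121H* = 0.073, so H* = 6.03.
From dN/dt = 0: 0.212(1 - N*/225) = 0.0317·6.03, giving N* = 225·(1 - 0.902) = 22.
From dH/dt = 0: 0.01·22 - 0.0643 = 0.0246P*, so P* = 0.156/0.0246 = 6.34.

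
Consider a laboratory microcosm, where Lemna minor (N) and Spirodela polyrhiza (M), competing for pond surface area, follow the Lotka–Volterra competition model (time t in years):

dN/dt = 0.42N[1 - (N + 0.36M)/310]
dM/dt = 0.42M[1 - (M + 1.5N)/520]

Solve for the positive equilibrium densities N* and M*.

N* ≈ 267, M* ≈ 120

Setting both brackets to zero gives the nullclines N + 0.36M = 310 and 1.5N + M = 520.
Substituting M = 520 - 1.5N into the first: N(1 - 0.36·1.5) = 310 - 0.36·520.
So N* = 123/0.46 = 267, and then M* = 520 - 1.5·267 = 120.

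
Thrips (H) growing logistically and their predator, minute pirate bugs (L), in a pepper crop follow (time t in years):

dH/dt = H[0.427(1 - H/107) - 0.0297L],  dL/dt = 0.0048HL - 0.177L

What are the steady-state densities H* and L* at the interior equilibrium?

H* ≈ 36.9, L* ≈ 9.42

From dL/dt = 0 with L > 0: 0.0048H* = 0.177, so H* = 36.9.
Substitute into dH/dt = 0: 0.427(1 - 36.9/107) = 0.0297L*.
The bracket is 0.655, giving L* = 0.28/0.0297 = 9.42.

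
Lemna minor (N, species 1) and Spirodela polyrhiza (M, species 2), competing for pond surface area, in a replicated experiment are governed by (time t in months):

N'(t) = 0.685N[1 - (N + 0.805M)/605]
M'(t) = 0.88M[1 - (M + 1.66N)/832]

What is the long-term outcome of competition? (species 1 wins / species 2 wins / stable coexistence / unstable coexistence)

Compare the nullcline intercepts: K1/α12 = 605/0.805 = 752 < K2 = 832; K2/α21 = 832/1.66 = 501 < K1 = 605.
Since both are reversed, neither can invade when rare; the interior point is a saddle.

unstable coexistence (outcome depends on initial conditions)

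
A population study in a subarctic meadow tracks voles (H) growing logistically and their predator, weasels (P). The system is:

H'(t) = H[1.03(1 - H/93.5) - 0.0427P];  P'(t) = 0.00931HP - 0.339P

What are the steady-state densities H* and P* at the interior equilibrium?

H* ≈ 36.4, P* ≈ 14.7

From dP/dt = 0 with P > 0: 0.00931H* = 0.339, so H* = 36.4.
Substitute into dH/dt = 0: 1.03(1 - 36.4/93.5) = 0.0427P*.
The bracket is 0.611, giving P* = 0.629/0.0427 = 14.7.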